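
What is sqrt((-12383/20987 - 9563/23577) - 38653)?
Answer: I*sqrt(9463944948436538778981)/494810499 ≈ 196.61*I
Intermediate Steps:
sqrt((-12383/20987 - 9563/23577) - 38653) = sqrt(-492652672/494810499 - 38653) = sqrt(-19126402870519/494810499) = I*sqrt(9463944948436538778981)/494810499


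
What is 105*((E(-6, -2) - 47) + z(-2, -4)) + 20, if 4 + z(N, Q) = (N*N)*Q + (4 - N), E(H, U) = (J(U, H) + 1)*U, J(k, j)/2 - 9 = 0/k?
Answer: -10375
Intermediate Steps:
J(k, j) = 18 (J(k, j) = 18 + 2*(0/k) = 18 + 2*0 = 18 + 0 = 18)
E(H, U) = 19*U (E(H, U) = (18 + 1)*U = 19*U)
z(N, Q) = -N + Q*N² (z(N, Q) = -4 + ((N*N)*Q + (4 - N)) = -4 + (N²*Q + (4 - N)) = -4 + (Q*N² + (4 - N)) = -4 + (4 - N + Q*N²) = -N + Q*N²)
105*((E(-6, -2) - 47) + z(-2, -4)) + 20 = 105*((19*(-2) - 47) - 2*(-1 - 2*(-4))) + 20 = 105*((-38 - 47) - 2*(-1 + 8)) + 20 = 105*(-85 - 2*7) + 20 = 105*(-85 - 14) + 20 = 105*(-99) + 20 = -10395 + 20 = -10375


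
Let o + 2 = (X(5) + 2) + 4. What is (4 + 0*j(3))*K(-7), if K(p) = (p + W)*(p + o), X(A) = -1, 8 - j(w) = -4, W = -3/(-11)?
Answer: 1184/11 ≈ 107.64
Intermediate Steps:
W = 3/11 (W = -3*(-1/11) = 3/11 ≈ 0.27273)
j(w) = 12 (j(w) = 8 - 1*(-4) = 8 + 4 = 12)
o = 3 (o = -2 + ((-1 + 2) + 4) = -2 + (1 + 4) = -2 + 5 = 3)
K(p) = (3 + p)*(3/11 + p) (K(p) = (p + 3/11)*(p + 3) = (3/11 + p)*(3 + p) = (3 + p)*(3/11 + p))
(4 + 0*j(3))*K(-7) = (4 + 0*12)*(9/11 + (-7)**2 + (36/11)*(-7)) = (4 + 0)*(9/11 + 49 - 252/11) = 4*(296/11) = 1184/11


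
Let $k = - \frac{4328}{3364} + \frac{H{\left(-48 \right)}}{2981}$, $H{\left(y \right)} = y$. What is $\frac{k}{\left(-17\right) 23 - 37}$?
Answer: $\frac{1632905}{536502494} \approx 0.0030436$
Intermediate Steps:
$k = - \frac{3265810}{2507021}$ ($k = - \frac{4328}{3364} - \frac{48}{2981} = \left(-4328\right) \frac{1}{3364} - \frac{48}{2981} = - \frac{1082}{841} - \frac{48}{2981} = - \frac{3265810}{2507021} \approx -1.3027$)
$\frac{k}{\left(-17\right) 23 - 37} = - \frac{3265810}{2507021 \left(\left(-17\right) 23 - 37\right)} = - \frac{3265810}{2507021 \left(-391 - 37\right)} = - \frac{3265810}{2507021 \left(-428\right)} = \left(- \frac{3265810}{2507021}\right) \left(- \frac{1}{428}\right) = \frac{1632905}{536502494}$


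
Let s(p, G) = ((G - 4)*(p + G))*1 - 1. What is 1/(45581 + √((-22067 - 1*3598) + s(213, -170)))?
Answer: 45581/2077660709 - 2*I*√8287/2077660709 ≈ 2.1939e-5 - 8.763e-8*I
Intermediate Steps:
s(p, G) = -1 + (-4 + G)*(G + p) (s(p, G) = ((-4 + G)*(G + p))*1 - 1 = (-4 + G)*(G + p) - 1 = -1 + (-4 + G)*(G + p))
1/(45581 + √((-22067 - 1*3598) + s(213, -170))) = 1/(45581 + √((-22067 - 1*3598) + (-1 + (-170)² - 4*(-170) - 4*213 - 170*213))) = 1/(45581 + √((-22067 - 3598) + (-1 + 28900 + 680 - 852 - 36210))) = 1/(45581 + √(-25665 - 7483)) = 1/(45581 + √(-33148)) = 1/(45581 + 2*I*√8287)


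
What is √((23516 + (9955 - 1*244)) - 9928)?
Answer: √23299 ≈ 152.64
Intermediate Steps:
√((23516 + (9955 - 1*244)) - 9928) = √((23516 + (9955 - 244)) - 9928) = √((23516 + 9711) - 9928) = √(33227 - 9928) = √23299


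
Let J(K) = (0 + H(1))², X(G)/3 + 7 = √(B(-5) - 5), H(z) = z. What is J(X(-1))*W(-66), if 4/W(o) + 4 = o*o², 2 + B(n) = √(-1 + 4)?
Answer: -1/71875 ≈ -1.3913e-5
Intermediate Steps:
B(n) = -2 + √3 (B(n) = -2 + √(-1 + 4) = -2 + √3)
X(G) = -21 + 3*√(-7 + √3) (X(G) = -21 + 3*√((-2 + √3) - 5) = -21 + 3*√(-7 + √3))
W(o) = 4/(-4 + o³) (W(o) = 4/(-4 + o*o²) = 4/(-4 + o³))
J(K) = 1 (J(K) = (0 + 1)² = 1² = 1)
J(X(-1))*W(-66) = 1*(4/(-4 + (-66)³)) = 1*(4/(-4 - 287496)) = 1*(4/(-287500)) = 1*(4*(-1/287500)) = 1*(-1/71875) = -1/71875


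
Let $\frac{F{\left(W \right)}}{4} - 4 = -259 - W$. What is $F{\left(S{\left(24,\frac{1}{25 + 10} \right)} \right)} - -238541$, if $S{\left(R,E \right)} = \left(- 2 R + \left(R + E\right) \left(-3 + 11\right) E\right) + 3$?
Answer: $\frac{291156813}{1225} \approx 2.3768 \cdot 10^{5}$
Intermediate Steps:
$S{\left(R,E \right)} = 3 - 2 R + E \left(8 E + 8 R\right)$ ($S{\left(R,E \right)} = \left(- 2 R + \left(E + R\right) 8 E\right) + 3 = \left(- 2 R + \left(8 E + 8 R\right) E\right) + 3 = \left(- 2 R + E \left(8 E + 8 R\right)\right) + 3 = 3 - 2 R + E \left(8 E + 8 R\right)$)
$F{\left(W \right)} = -1020 - 4 W$ ($F{\left(W \right)} = 16 + 4 \left(-259 - W\right) = 16 - \left(1036 + 4 W\right) = -1020 - 4 W$)
$F{\left(S{\left(24,\frac{1}{25 + 10} \right)} \right)} - -238541 = \left(-1020 - 4 \left(3 - 48 + 8 \left(\frac{1}{25 + 10}\right)^{2} + 8 \frac{1}{25 + 10} \cdot 24\right)\right) - -238541 = \left(-1020 - 4 \left(3 - 48 + 8 \left(\frac{1}{35}\right)^{2} + 8 \cdot \frac{1}{35} \cdot 24\right)\right) + 238541 = \left(-1020 - 4 \left(3 - 48 + \frac{8}{1225} + 8 \cdot \frac{1}{35} \cdot 24\right)\right) + 238541 = \left(-1020 - 4 \left(3 - 48 + 8 \cdot \frac{1}{1225} + \frac{192}{35}\right)\right) + 238541 = \left(-1020 - 4 \left(3 - 48 + \frac{8}{1225} + \frac{192}{35}\right)\right) + 238541 = \left(-1020 - - \frac{193588}{1225}\right) + 238541 = \left(-1020 + \frac{193588}{1225}\right) + 238541 = - \frac{1055912}{1225} + 238541 = \frac{291156813}{1225}$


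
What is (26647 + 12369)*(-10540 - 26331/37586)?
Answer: -7728733496668/18793 ≈ -4.1126e+8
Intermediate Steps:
(26647 + 12369)*(-10540 - 26331/37586) = 39016*(-10540 - 26331*1/37586) = 39016*(-10540 - 26331/37586) = 39016*(-396182771/37586) = -7728733496668/18793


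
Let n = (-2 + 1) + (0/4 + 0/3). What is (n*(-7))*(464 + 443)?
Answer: 6349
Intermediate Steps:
n = -1 (n = -1 + (0*(¼) + 0*(⅓)) = -1 + (0 + 0) = -1 + 0 = -1)
(n*(-7))*(464 + 443) = (-1*(-7))*(464 + 443) = 7*907 = 6349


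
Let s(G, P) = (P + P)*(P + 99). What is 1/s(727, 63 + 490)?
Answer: 1/721112 ≈ 1.3867e-6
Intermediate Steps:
s(G, P) = 2*P*(99 + P) (s(G, P) = (2*P)*(99 + P) = 2*P*(99 + P))
1/s(727, 63 + 490) = 1/(2*(63 + 490)*(99 + (63 + 490))) = 1/(2*553*(99 + 553)) = 1/(2*553*652) = 1/721112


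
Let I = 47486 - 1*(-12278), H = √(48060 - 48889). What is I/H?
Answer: -59764*I*√829/829 ≈ -2075.7*I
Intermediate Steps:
H = I*√829 (H = √(-829) = I*√829 ≈ 28.792*I)
I = 59764 (I = 47486 + 12278 = 59764)
I/H = 59764/((I*√829)) = 59764*(-I*√829/829) = -59764*I*√829/829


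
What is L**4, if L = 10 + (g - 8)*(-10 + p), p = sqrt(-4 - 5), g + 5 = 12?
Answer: 138481 - 93840*I ≈ 1.3848e+5 - 93840.0*I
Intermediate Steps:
g = 7 (g = -5 + 12 = 7)
p = 3*I (p = sqrt(-9) = 3*I ≈ 3.0*I)
L = 20 - 3*I (L = 10 + (7 - 8)*(-10 + 3*I) = 10 - (-10 + 3*I) = 10 + (10 - 3*I) = 20 - 3*I ≈ 20.0 - 3.0*I)
L**4 = (20 - 3*I)**4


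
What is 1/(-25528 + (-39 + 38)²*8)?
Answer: -1/25520 ≈ -3.9185e-5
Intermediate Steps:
1/(-25528 + (-39 + 38)²*8) = 1/(-25528 + (-1)²*8) = 1/(-25528 + 1*8) = 1/(-25528 + 8) = 1/(-25520) = -1/25520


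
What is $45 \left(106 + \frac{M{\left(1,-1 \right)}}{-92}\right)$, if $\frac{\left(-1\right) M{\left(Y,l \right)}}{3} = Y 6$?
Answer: $\frac{219825}{46} \approx 4778.8$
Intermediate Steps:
$M{\left(Y,l \right)} = - 18 Y$ ($M{\left(Y,l \right)} = - 3 Y 6 = - 3 \cdot 6 Y = - 18 Y$)
$45 \left(106 + \frac{M{\left(1,-1 \right)}}{-92}\right) = 45 \left(106 + \frac{\left(-18\right) 1}{-92}\right) = 45 \left(106 - - \frac{9}{46}\right) = 45 \left(106 + \frac{9}{46}\right) = 45 \cdot \frac{4885}{46} = \frac{219825}{46}$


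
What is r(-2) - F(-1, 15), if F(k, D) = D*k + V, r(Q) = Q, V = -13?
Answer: 26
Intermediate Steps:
F(k, D) = -13 + D*k (F(k, D) = D*k - 13 = -13 + D*k)
r(-2) - F(-1, 15) = -2 - (-13 + 15*(-1)) = -2 - (-13 - 15) = -2 - 1*(-28) = -2 + 28 = 26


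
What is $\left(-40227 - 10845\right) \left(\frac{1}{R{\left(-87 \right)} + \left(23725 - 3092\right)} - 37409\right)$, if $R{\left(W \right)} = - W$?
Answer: $\frac{353452202424}{185} \approx 1.9106 \cdot 10^{9}$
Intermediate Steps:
$\left(-40227 - 10845\right) \left(\frac{1}{R{\left(-87 \right)} + \left(23725 - 3092\right)} - 37409\right) = \left(-40227 - 10845\right) \left(\frac{1}{\left(-1\right) \left(-87\right) + \left(23725 - 3092\right)} - 37409\right) = - 51072 \left(\frac{1}{87 + 20633} - 37409\right) = - 51072 \left(\frac{1}{20720} - 37409\right) = \left(-51072\right) \left(- \frac{775114479}{20720}\right) = \frac{353452202424}{185}$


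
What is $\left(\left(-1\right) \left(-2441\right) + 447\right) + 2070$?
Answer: $4958$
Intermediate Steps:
$\left(\left(-1\right) \left(-2441\right) + 447\right) + 2070 = \left(2441 + 447\right) + 2070 = 2888 + 2070 = 4958$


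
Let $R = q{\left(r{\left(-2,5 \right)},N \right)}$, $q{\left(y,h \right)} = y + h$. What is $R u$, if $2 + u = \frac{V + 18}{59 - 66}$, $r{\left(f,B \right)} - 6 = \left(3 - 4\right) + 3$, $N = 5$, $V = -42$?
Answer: $\frac{130}{7} \approx 18.571$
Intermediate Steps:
$r{\left(f,B \right)} = 8$ ($r{\left(f,B \right)} = 6 + \left(\left(3 - 4\right) + 3\right) = 6 + \left(-1 + 3\right) = 6 + 2 = 8$)
$q{\left(y,h \right)} = h + y$
$R = 13$ ($R = 5 + 8 = 13$)
$u = \frac{10}{7}$ ($u = -2 + \frac{-42 + 18}{59 - 66} = -2 - \frac{24}{-7} = -2 - - \frac{24}{7} = -2 + \frac{24}{7} = \frac{10}{7} \approx 1.4286$)
$R u = 13 \cdot \frac{10}{7} = \frac{130}{7}$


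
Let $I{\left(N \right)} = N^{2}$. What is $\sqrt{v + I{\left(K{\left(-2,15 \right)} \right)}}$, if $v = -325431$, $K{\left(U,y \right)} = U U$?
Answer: $i \sqrt{325415} \approx 570.45 i$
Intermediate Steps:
$K{\left(U,y \right)} = U^{2}$
$\sqrt{v + I{\left(K{\left(-2,15 \right)} \right)}} = \sqrt{-325431 + \left(\left(-2\right)^{2}\right)^{2}} = \sqrt{-325431 + 4^{2}} = \sqrt{-325431 + 16} = \sqrt{-325415} = i \sqrt{325415}$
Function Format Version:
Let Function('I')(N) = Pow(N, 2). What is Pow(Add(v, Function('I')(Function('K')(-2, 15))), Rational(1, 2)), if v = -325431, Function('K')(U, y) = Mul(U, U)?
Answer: Mul(I, Pow(325415, Rational(1, 2))) ≈ Mul(570.45, I)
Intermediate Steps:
Function('K')(U, y) = Pow(U, 2)
Pow(Add(v, Function('I')(Function('K')(-2, 15))), Rational(1, 2)) = Pow(Add(-325431, Pow(Pow(-2, 2), 2)), Rational(1, 2)) = Pow(Add(-325431, Pow(4, 2)), Rational(1, 2)) = Pow(Add(-325431, 16), Rational(1, 2)) = Pow(-325415, Rational(1, 2)) = Mul(I, Pow(325415, Rational(1, 2)))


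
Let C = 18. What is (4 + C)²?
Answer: 484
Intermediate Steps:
(4 + C)² = (4 + 18)² = 22² = 484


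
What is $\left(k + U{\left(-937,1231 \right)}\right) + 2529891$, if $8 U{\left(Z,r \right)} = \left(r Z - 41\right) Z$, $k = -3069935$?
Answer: $134562238$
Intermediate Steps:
$U{\left(Z,r \right)} = \frac{Z \left(-41 + Z r\right)}{8}$ ($U{\left(Z,r \right)} = \frac{\left(r Z - 41\right) Z}{8} = \frac{\left(Z r - 41\right) Z}{8} = \frac{\left(-41 + Z r\right) Z}{8} = \frac{Z \left(-41 + Z r\right)}{8}$)
$\left(k + U{\left(-937,1231 \right)}\right) + 2529891 = \left(-3069935 + \frac{1}{8} \left(-937\right) \left(-41 - 1153447\right)\right) + 2529891 = \left(-3069935 + \frac{1}{8} \left(-937\right) \left(-1153488\right)\right) + 2529891 = \left(-3069935 + 135102282\right) + 2529891 = 132032347 + 2529891 = 134562238$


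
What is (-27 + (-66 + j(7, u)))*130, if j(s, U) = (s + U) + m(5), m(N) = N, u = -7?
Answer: -11440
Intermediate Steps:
j(s, U) = 5 + U + s (j(s, U) = (s + U) + 5 = (U + s) + 5 = 5 + U + s)
(-27 + (-66 + j(7, u)))*130 = (-27 + (-66 + (5 - 7 + 7)))*130 = (-27 + (-66 + 5))*130 = (-27 - 61)*130 = -88*130 = -11440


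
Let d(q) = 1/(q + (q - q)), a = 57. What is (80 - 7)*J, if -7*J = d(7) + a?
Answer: -29200/49 ≈ -595.92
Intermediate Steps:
d(q) = 1/q (d(q) = 1/(q + 0) = 1/q)
J = -400/49 (J = -(1/7 + 57)/7 = -1/7*400/7 = -400/49 ≈ -8.1633)
(80 - 7)*J = (80 - 7)*(-400/49) = 73*(-400/49) = -29200/49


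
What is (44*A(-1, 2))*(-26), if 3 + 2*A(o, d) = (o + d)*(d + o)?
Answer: 1144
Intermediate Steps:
A(o, d) = -3/2 + (d + o)²/2 (A(o, d) = -3/2 + ((o + d)*(d + o))/2 = -3/2 + ((d + o)*(d + o))/2 = -3/2 + (d + o)²/2)
(44*A(-1, 2))*(-26) = (44*(-3/2 + (2 - 1)²/2))*(-26) = (44*(-3/2 + (½)*1²))*(-26) = (44*(-3/2 + (½)*1))*(-26) = (44*(-3/2 + ½))*(-26) = (44*(-1))*(-26) = -44*(-26) = 1144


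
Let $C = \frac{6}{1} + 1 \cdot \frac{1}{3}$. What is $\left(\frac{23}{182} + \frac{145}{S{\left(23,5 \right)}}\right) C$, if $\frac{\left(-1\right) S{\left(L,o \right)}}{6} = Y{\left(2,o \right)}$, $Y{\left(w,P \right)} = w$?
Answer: $- \frac{248083}{3276} \approx -75.727$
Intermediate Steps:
$S{\left(L,o \right)} = -12$ ($S{\left(L,o \right)} = \left(-6\right) 2 = -12$)
$C = \frac{19}{3}$ ($C = 6 \cdot 1 + 1 \cdot \frac{1}{3} = 6 + \frac{1}{3} = \frac{19}{3} \approx 6.3333$)
$\left(\frac{23}{182} + \frac{145}{S{\left(23,5 \right)}}\right) C = \left(\frac{23}{182} + \frac{145}{-12}\right) \frac{19}{3} = \left(23 \cdot \frac{1}{182} + 145 \left(- \frac{1}{12}\right)\right) \frac{19}{3} = \left(\frac{23}{182} - \frac{145}{12}\right) \frac{19}{3} = \left(- \frac{13057}{1092}\right) \frac{19}{3} = - \frac{248083}{3276}$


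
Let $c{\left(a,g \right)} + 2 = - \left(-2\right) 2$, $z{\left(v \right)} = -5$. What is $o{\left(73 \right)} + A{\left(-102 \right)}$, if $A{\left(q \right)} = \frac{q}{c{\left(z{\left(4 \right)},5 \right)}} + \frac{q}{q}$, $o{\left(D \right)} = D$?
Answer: $23$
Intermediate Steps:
$c{\left(a,g \right)} = 2$ ($c{\left(a,g \right)} = -2 - \left(-2\right) 2 = -2 - -4 = -2 + 4 = 2$)
$A{\left(q \right)} = 1 + \frac{q}{2}$ ($A{\left(q \right)} = \frac{q}{2} + \frac{q}{q} = q \frac{1}{2} + 1 = \frac{q}{2} + 1 = 1 + \frac{q}{2}$)
$o{\left(73 \right)} + A{\left(-102 \right)} = 73 + \left(1 + \frac{1}{2} \left(-102\right)\right) = 73 + \left(1 - 51\right) = 73 - 50 = 23$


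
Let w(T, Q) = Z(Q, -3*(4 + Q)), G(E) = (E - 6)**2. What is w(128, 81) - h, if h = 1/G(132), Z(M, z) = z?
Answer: -4048381/15876 ≈ -255.00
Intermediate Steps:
G(E) = (-6 + E)**2
w(T, Q) = -12 - 3*Q (w(T, Q) = -3*(4 + Q) = -12 - 3*Q)
h = 1/15876 (h = 1/((-6 + 132)**2) = 1/(126**2) = 1/15876 ≈ 6.2988e-5)
w(128, 81) - h = (-12 - 3*81) - 1*1/15876 = (-12 - 243) - 1/15876 = -255 - 1/15876 = -4048381/15876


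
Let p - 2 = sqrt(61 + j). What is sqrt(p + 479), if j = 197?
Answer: sqrt(481 + sqrt(258)) ≈ 22.295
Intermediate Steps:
p = 2 + sqrt(258) (p = 2 + sqrt(61 + 197) = 2 + sqrt(258) ≈ 18.062)
sqrt(p + 479) = sqrt((2 + sqrt(258)) + 479) = sqrt(481 + sqrt(258))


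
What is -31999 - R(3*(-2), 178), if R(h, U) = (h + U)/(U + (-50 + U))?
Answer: -4895933/153 ≈ -32000.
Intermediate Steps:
R(h, U) = (U + h)/(-50 + 2*U)
-31999 - R(3*(-2), 178) = -31999 - (178 + 3*(-2))/(2*(-25 + 178)) = -31999 - (178 - 6)/(2*153) = -31999 - 172/(2*153) = -31999 - 1*86/153 = -31999 - 86/153 = -4895933/153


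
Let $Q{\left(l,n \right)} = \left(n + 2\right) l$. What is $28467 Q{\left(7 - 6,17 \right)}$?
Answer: $540873$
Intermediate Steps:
$Q{\left(l,n \right)} = l \left(2 + n\right)$ ($Q{\left(l,n \right)} = \left(2 + n\right) l = l \left(2 + n\right)$)
$28467 Q{\left(7 - 6,17 \right)} = 28467 \left(7 - 6\right) \left(2 + 17\right) = 28467 \cdot 1 \cdot 19 = 28467 \cdot 19 = 540873$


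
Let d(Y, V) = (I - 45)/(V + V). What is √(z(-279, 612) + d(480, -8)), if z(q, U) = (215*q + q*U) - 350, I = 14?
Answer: I*√3697297/4 ≈ 480.71*I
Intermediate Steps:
d(Y, V) = -31/(2*V) (d(Y, V) = (14 - 45)/(V + V) = -31*1/(2*V) = -31/(2*V))
z(q, U) = -350 + 215*q + U*q (z(q, U) = (215*q + U*q) - 350 = -350 + 215*q + U*q)
√(z(-279, 612) + d(480, -8)) = √((-350 + 215*(-279) + 612*(-279)) - 31/2/(-8)) = √((-350 - 59985 - 170748) - 31/2*(-⅛)) = √(-231083 + 31/16) = √(-3697297/16) = I*√3697297/4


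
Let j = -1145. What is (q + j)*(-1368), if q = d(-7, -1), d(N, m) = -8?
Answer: 1577304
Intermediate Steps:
q = -8
(q + j)*(-1368) = (-8 - 1145)*(-1368) = -1153*(-1368) = 1577304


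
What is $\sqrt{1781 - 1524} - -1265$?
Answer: $1265 + \sqrt{257} \approx 1281.0$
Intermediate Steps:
$\sqrt{1781 - 1524} - -1265 = \sqrt{257} + 1265 = 1265 + \sqrt{257}$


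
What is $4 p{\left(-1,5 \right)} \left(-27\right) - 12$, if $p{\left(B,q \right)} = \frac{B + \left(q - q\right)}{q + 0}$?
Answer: $\frac{48}{5} \approx 9.6$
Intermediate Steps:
$p{\left(B,q \right)} = \frac{B}{q}$ ($p{\left(B,q \right)} = \frac{B + 0}{q} = \frac{B}{q}$)
$4 p{\left(-1,5 \right)} \left(-27\right) - 12 = 4 \left(- \frac{1}{5}\right) \left(-27\right) - 12 = \left(- \frac{4}{5}\right) \left(-27\right) - 12 = \frac{108}{5} - 12 = \frac{48}{5}$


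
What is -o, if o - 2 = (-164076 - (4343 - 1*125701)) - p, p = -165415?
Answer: -122699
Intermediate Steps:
o = 122699 (o = 2 + ((-164076 - (4343 - 1*125701)) - 1*(-165415)) = 2 + ((-164076 - (4343 - 125701)) + 165415) = 2 + ((-164076 - 1*(-121358)) + 165415) = 2 + ((-164076 + 121358) + 165415) = 2 + (-42718 + 165415) = 2 + 122697 = 122699)
-o = -1*122699 = -122699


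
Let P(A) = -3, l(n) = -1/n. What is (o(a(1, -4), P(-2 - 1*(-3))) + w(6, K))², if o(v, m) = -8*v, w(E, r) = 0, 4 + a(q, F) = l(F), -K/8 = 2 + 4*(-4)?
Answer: 900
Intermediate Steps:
K = 112 (K = -8*(2 + 4*(-4)) = -8*(2 - 16) = -8*(-14) = 112)
a(q, F) = -4 - 1/F
(o(a(1, -4), P(-2 - 1*(-3))) + w(6, K))² = (-8*(-4 - 1/(-4)) + 0)² = (-8*(-4 - 1*(-¼)) + 0)² = (-8*(-4 + ¼) + 0)² = (-8*(-15/4) + 0)² = (30 + 0)² = 30² = 900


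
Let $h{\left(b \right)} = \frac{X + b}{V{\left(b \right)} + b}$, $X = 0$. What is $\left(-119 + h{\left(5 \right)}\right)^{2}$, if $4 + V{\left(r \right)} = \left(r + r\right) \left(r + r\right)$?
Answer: $\frac{144336196}{10201} \approx 14149.0$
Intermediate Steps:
$V{\left(r \right)} = -4 + 4 r^{2}$ ($V{\left(r \right)} = -4 + \left(r + r\right) \left(r + r\right) = -4 + 2 r 2 r = -4 + 4 r^{2}$)
$h{\left(b \right)} = \frac{b}{-4 + b + 4 b^{2}}$ ($h{\left(b \right)} = \frac{0 + b}{\left(-4 + 4 b^{2}\right) + b} = \frac{b}{-4 + b + 4 b^{2}}$)
$\left(-119 + h{\left(5 \right)}\right)^{2} = \left(-119 + \frac{5}{-4 + 5 + 4 \cdot 5^{2}}\right)^{2} = \left(-119 + \frac{5}{-4 + 5 + 4 \cdot 25}\right)^{2} = \left(-119 + \frac{5}{-4 + 5 + 100}\right)^{2} = \left(-119 + \frac{5}{101}\right)^{2} = \left(- \frac{12014}{101}\right)^{2} = \frac{144336196}{10201}$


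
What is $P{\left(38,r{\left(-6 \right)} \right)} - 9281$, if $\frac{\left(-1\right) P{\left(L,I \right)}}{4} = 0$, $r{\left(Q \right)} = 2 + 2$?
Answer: $-9281$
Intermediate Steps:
$r{\left(Q \right)} = 4$
$P{\left(L,I \right)} = 0$ ($P{\left(L,I \right)} = \left(-4\right) 0 = 0$)
$P{\left(38,r{\left(-6 \right)} \right)} - 9281 = 0 - 9281 = -9281$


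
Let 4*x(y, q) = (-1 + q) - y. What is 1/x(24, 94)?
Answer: 4/69 ≈ 0.057971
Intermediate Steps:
x(y, q) = -¼ - y/4 + q/4 (x(y, q) = ((-1 + q) - y)/4 = (-1 + q - y)/4 = -¼ - y/4 + q/4)
1/x(24, 94) = 1/(-¼ - ¼*24 + (¼)*94) = 1/(-¼ - 6 + 47/2) = 1/(69/4) = 4/69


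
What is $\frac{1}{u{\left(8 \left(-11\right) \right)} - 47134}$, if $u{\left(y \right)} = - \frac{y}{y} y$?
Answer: $- \frac{1}{47046} \approx -2.1256 \cdot 10^{-5}$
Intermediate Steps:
$u{\left(y \right)} = - y$ ($u{\left(y \right)} = \left(-1\right) 1 y = - y$)
$\frac{1}{u{\left(8 \left(-11\right) \right)} - 47134} = \frac{1}{- 8 \left(-11\right) - 47134} = \frac{1}{\left(-1\right) \left(-88\right) - 47134} = \frac{1}{88 - 47134} = \frac{1}{-47046} = - \frac{1}{47046}$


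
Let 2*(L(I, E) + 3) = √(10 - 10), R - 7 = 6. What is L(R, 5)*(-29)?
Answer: 87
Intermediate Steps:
R = 13 (R = 7 + 6 = 13)
L(I, E) = -3 (L(I, E) = -3 + √(10 - 10)/2 = -3 + √0/2 = -3 + (½)*0 = -3 + 0 = -3)
L(R, 5)*(-29) = -3*(-29) = 87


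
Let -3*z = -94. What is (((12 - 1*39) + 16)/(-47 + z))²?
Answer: 1089/2209 ≈ 0.49298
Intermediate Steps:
z = 94/3 (z = -⅓*(-94) = 94/3 ≈ 31.333)
(((12 - 1*39) + 16)/(-47 + z))² = (((12 - 1*39) + 16)/(-47 + 94/3))² = (((12 - 39) + 16)/(-47/3))² = ((-27 + 16)*(-3/47))² = (-11*(-3/47))² = (33/47)² = 1089/2209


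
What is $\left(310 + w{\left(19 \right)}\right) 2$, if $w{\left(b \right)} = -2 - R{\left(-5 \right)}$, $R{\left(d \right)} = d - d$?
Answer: $616$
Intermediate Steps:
$R{\left(d \right)} = 0$
$w{\left(b \right)} = -2$ ($w{\left(b \right)} = -2 - 0 = -2 + 0 = -2$)
$\left(310 + w{\left(19 \right)}\right) 2 = \left(310 - 2\right) 2 = 308 \cdot 2 = 616$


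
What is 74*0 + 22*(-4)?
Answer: -88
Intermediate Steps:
74*0 + 22*(-4) = 0 - 88 = -88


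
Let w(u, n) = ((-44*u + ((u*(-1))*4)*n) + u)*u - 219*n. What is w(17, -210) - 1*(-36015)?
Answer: 312338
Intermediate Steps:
w(u, n) = -219*n + u*(-43*u - 4*n*u) (w(u, n) = ((-44*u + (-u*4)*n) + u)*u - 219*n = ((-44*u + (-4*u)*n) + u)*u - 219*n = ((-44*u - 4*n*u) + u)*u - 219*n = (-43*u - 4*n*u)*u - 219*n = u*(-43*u - 4*n*u) - 219*n = -219*n + u*(-43*u - 4*n*u))
w(17, -210) - 1*(-36015) = (-219*(-210) - 43*17**2 - 4*(-210)*17**2) - 1*(-36015) = (45990 - 43*289 - 4*(-210)*289) + 36015 = (45990 - 12427 + 242760) + 36015 = 276323 + 36015 = 312338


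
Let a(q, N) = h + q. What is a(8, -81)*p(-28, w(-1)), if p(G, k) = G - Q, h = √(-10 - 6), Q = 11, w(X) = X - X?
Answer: -312 - 156*I ≈ -312.0 - 156.0*I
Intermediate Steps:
w(X) = 0
h = 4*I (h = √(-16) = 4*I ≈ 4.0*I)
p(G, k) = -11 + G (p(G, k) = G - 1*11 = G - 11 = -11 + G)
a(q, N) = q + 4*I (a(q, N) = 4*I + q = q + 4*I)
a(8, -81)*p(-28, w(-1)) = (8 + 4*I)*(-11 - 28) = (8 + 4*I)*(-39) = -312 - 156*I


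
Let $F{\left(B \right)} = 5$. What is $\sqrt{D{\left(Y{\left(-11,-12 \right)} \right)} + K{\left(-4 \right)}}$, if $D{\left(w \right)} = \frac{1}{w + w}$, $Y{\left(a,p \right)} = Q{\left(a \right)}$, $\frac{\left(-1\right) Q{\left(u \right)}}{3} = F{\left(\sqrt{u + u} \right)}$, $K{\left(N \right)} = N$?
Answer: $\frac{11 i \sqrt{30}}{30} \approx 2.0083 i$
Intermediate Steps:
$Q{\left(u \right)} = -15$ ($Q{\left(u \right)} = \left(-3\right) 5 = -15$)
$Y{\left(a,p \right)} = -15$
$D{\left(w \right)} = \frac{1}{2 w}$
$\sqrt{D{\left(Y{\left(-11,-12 \right)} \right)} + K{\left(-4 \right)}} = \sqrt{\frac{1}{2 \left(-15\right)} - 4} = \sqrt{\frac{1}{2} \left(- \frac{1}{15}\right) - 4} = \sqrt{- \frac{1}{30} - 4} = \sqrt{- \frac{121}{30}} = \frac{11 i \sqrt{30}}{30}$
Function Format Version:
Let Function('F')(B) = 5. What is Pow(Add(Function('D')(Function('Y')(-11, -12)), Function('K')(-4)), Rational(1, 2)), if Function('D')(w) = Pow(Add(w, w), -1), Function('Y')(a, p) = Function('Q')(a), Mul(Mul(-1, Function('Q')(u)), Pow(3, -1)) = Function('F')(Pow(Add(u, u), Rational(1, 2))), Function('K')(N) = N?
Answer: Mul(Rational(11, 30), I, Pow(30, Rational(1, 2))) ≈ Mul(2.0083, I)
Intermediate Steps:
Function('Q')(u) = -15 (Function('Q')(u) = Mul(-3, 5) = -15)
Function('Y')(a, p) = -15
Function('D')(w) = Mul(Rational(1, 2), Pow(w, -1)) (Function('D')(w) = Pow(Mul(2, w), -1) = Mul(Rational(1, 2), Pow(w, -1)))
Pow(Add(Function('D')(Function('Y')(-11, -12)), Function('K')(-4)), Rational(1, 2)) = Pow(Add(Mul(Rational(1, 2), Pow(-15, -1)), -4), Rational(1, 2)) = Pow(Add(Mul(Rational(1, 2), Rational(-1, 15)), -4), Rational(1, 2)) = Pow(Add(Rational(-1, 30), -4), Rational(1, 2)) = Pow(Rational(-121, 30), Rational(1, 2)) = Mul(Rational(11, 30), I, Pow(30, Rational(1, 2)))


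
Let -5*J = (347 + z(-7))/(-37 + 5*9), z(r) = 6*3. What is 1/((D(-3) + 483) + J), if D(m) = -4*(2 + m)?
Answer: 8/3823 ≈ 0.0020926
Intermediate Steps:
D(m) = -8 - 4*m
z(r) = 18
J = -73/8 (J = -(347 + 18)/(5*(-37 + 5*9)) = -73/(-37 + 45) = -73/8 ≈ -9.1250)
1/((D(-3) + 483) + J) = 1/(((-8 - 4*(-3)) + 483) - 73/8) = 1/(((-8 + 12) + 483) - 73/8) = 1/((4 + 483) - 73/8) = 1/(487 - 73/8) = 1/(3823/8) = 8/3823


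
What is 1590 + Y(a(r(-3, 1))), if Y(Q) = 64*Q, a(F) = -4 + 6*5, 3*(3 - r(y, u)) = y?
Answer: 3254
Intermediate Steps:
r(y, u) = 3 - y/3
a(F) = 26 (a(F) = -4 + 30 = 26)
1590 + Y(a(r(-3, 1))) = 1590 + 64*26 = 1590 + 1664 = 3254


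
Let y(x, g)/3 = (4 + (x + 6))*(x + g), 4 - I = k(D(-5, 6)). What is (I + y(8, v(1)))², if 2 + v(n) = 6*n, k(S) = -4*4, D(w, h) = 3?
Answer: 446224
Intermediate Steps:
k(S) = -16
I = 20 (I = 4 - 1*(-16) = 4 + 16 = 20)
v(n) = -2 + 6*n
y(x, g) = 3*(10 + x)*(g + x) (y(x, g) = 3*((4 + (x + 6))*(x + g)) = 3*((4 + (6 + x))*(g + x)) = 3*((10 + x)*(g + x)) = 3*(10 + x)*(g + x))
(I + y(8, v(1)))² = (20 + (3*8² + 30*(-2 + 6*1) + 30*8 + 3*(-2 + 6*1)*8))² = (20 + (3*64 + 30*(-2 + 6) + 240 + 3*(-2 + 6)*8))² = (20 + (192 + 30*4 + 240 + 3*4*8))² = (20 + (192 + 120 + 240 + 96))² = (20 + 648)² = 668² = 446224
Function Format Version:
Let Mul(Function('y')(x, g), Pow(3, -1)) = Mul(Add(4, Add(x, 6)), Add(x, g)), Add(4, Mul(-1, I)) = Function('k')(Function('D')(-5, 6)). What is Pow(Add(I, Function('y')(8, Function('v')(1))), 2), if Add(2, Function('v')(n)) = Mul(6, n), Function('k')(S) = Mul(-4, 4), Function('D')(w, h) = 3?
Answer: 446224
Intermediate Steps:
Function('k')(S) = -16
I = 20 (I = Add(4, Mul(-1, -16)) = Add(4, 16) = 20)
Function('v')(n) = Add(-2, Mul(6, n))
Function('y')(x, g) = Mul(3, Add(10, x), Add(g, x)) (Function('y')(x, g) = Mul(3, Mul(Add(4, Add(x, 6)), Add(x, g))) = Mul(3, Mul(Add(4, Add(6, x)), Add(g, x))) = Mul(3, Mul(Add(10, x), Add(g, x))) = Mul(3, Add(10, x), Add(g, x)))
Pow(Add(I, Function('y')(8, Function('v')(1))), 2) = Pow(Add(20, Add(Mul(3, Pow(8, 2)), Mul(30, Add(-2, Mul(6, 1))), Mul(30, 8), Mul(3, Add(-2, Mul(6, 1)), 8))), 2) = Pow(Add(20, Add(Mul(3, 64), Mul(30, Add(-2, 6)), 240, Mul(3, Add(-2, 6), 8))), 2) = Pow(Add(20, Add(192, Mul(30, 4), 240, Mul(3, 4, 8))), 2) = Pow(Add(20, Add(192, 120, 240, 96)), 2) = Pow(Add(20, 648), 2) = Pow(668, 2) = 446224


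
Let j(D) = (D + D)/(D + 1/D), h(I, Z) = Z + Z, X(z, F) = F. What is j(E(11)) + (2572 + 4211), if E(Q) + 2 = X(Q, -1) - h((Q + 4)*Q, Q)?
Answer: 2123704/313 ≈ 6785.0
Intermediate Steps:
h(I, Z) = 2*Z
E(Q) = -3 - 2*Q (E(Q) = -2 + (-1 - 2*Q) = -3 - 2*Q)
j(D) = 2*D/(D + 1/D) (j(D) = (2*D)/(D + 1/D) = 2*D/(D + 1/D))
j(E(11)) + (2572 + 4211) = 2*(-3 - 2*11)**2/(1 + (-3 - 2*11)**2) + (2572 + 4211) = 2*(-3 - 22)**2/(1 + (-3 - 22)**2) + 6783 = 2*(-25)**2/(1 + (-25)**2) + 6783 = 2*625/(1 + 625) + 6783 = 2*625/626 + 6783 = 2*625*(1/626) + 6783 = 625/313 + 6783 = 2123704/313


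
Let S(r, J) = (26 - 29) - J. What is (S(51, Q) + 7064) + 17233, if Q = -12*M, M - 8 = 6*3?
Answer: 24606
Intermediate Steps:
M = 26 (M = 8 + 6*3 = 8 + 18 = 26)
Q = -312 (Q = -12*26 = -312)
S(r, J) = -3 - J
(S(51, Q) + 7064) + 17233 = ((-3 - 1*(-312)) + 7064) + 17233 = ((-3 + 312) + 7064) + 17233 = (309 + 7064) + 17233 = 7373 + 17233 = 24606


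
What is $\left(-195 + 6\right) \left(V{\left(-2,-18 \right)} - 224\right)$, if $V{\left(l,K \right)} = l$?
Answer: $42714$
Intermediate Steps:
$\left(-195 + 6\right) \left(V{\left(-2,-18 \right)} - 224\right) = \left(-195 + 6\right) \left(-2 - 224\right) = \left(-189\right) \left(-226\right) = 42714$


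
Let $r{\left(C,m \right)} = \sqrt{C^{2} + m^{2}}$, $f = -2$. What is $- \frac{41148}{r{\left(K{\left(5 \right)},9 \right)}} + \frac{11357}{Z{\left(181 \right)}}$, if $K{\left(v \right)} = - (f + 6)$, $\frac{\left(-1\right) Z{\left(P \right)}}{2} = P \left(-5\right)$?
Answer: $\frac{11357}{1810} - \frac{41148 \sqrt{97}}{97} \approx -4171.7$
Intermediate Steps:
$Z{\left(P \right)} = 10 P$ ($Z{\left(P \right)} = - 2 P \left(-5\right) = - 2 \left(- 5 P\right) = 10 P$)
$K{\left(v \right)} = -4$ ($K{\left(v \right)} = - (-2 + 6) = \left(-1\right) 4 = -4$)
$- \frac{41148}{r{\left(K{\left(5 \right)},9 \right)}} + \frac{11357}{Z{\left(181 \right)}} = - \frac{41148}{\sqrt{\left(-4\right)^{2} + 9^{2}}} + \frac{11357}{10 \cdot 181} = - \frac{41148}{\sqrt{16 + 81}} + \frac{11357}{1810} = - \frac{41148}{\sqrt{97}} + 11357 \cdot \frac{1}{1810} = - 41148 \frac{\sqrt{97}}{97} + \frac{11357}{1810} = - \frac{41148 \sqrt{97}}{97} + \frac{11357}{1810} = \frac{11357}{1810} - \frac{41148 \sqrt{97}}{97}$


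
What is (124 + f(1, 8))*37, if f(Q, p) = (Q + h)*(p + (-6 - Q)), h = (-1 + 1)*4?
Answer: 4625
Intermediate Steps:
h = 0 (h = 0*4 = 0)
f(Q, p) = Q*(-6 + p - Q) (f(Q, p) = (Q + 0)*(p + (-6 - Q)) = Q*(-6 + p - Q))
(124 + f(1, 8))*37 = (124 + 1*(-6 + 8 - 1*1))*37 = (124 + 1*(-6 + 8 - 1))*37 = (124 + 1*1)*37 = (124 + 1)*37 = 125*37 = 4625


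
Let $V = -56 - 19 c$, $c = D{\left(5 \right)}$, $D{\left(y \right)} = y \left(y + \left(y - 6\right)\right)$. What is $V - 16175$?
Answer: $-16611$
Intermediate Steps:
$D{\left(y \right)} = y \left(-6 + 2 y\right)$ ($D{\left(y \right)} = y \left(y + \left(y - 6\right)\right) = y \left(y + \left(-6 + y\right)\right) = y \left(-6 + 2 y\right)$)
$c = 20$ ($c = 2 \cdot 5 \left(-3 + 5\right) = 2 \cdot 5 \cdot 2 = 20$)
$V = -436$ ($V = -56 - 380 = -436$)
$V - 16175 = -436 - 16175 = -16611$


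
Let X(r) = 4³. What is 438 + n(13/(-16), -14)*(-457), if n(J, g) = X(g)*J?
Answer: 24202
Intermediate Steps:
X(r) = 64
n(J, g) = 64*J
438 + n(13/(-16), -14)*(-457) = 438 + (64*(13/(-16)))*(-457) = 438 + (64*(13*(-1/16)))*(-457) = 438 + (64*(-13/16))*(-457) = 438 - 52*(-457) = 438 + 23764 = 24202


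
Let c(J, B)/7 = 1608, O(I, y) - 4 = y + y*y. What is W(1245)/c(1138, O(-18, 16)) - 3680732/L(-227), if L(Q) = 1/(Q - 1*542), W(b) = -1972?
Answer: 7964978902619/2814 ≈ 2.8305e+9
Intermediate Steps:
O(I, y) = 4 + y + y**2 (O(I, y) = 4 + (y + y*y) = 4 + (y + y**2) = 4 + y + y**2)
c(J, B) = 11256 (c(J, B) = 7*1608 = 11256)
L(Q) = 1/(-542 + Q) (L(Q) = 1/(Q - 542) = 1/(-542 + Q))
W(1245)/c(1138, O(-18, 16)) - 3680732/L(-227) = -1972/11256 - 3680732/(1/(-542 - 227)) = -1972*1/11256 - 3680732/(1/(-769)) = -493/2814 - 3680732/(-1/769) = -493/2814 - 3680732*(-769) = -493/2814 + 2830482908 = 7964978902619/2814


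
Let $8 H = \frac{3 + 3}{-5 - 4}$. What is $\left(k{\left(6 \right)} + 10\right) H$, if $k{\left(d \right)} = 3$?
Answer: $- \frac{13}{12} \approx -1.0833$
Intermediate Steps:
$H = - \frac{1}{12}$ ($H = \frac{\left(3 + 3\right) \frac{1}{-5 - 4}}{8} = \frac{6 \frac{1}{-9}}{8} = \frac{6 \left(- \frac{1}{9}\right)}{8} = \frac{1}{8} \left(- \frac{2}{3}\right) = - \frac{1}{12} \approx -0.083333$)
$\left(k{\left(6 \right)} + 10\right) H = \left(3 + 10\right) \left(- \frac{1}{12}\right) = 13 \left(- \frac{1}{12}\right) = - \frac{13}{12}$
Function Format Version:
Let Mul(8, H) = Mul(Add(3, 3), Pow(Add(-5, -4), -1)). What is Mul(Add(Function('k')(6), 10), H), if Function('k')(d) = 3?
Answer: Rational(-13, 12) ≈ -1.0833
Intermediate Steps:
H = Rational(-1, 12) (H = Mul(Rational(1, 8), Mul(Add(3, 3), Pow(Add(-5, -4), -1))) = Mul(Rational(1, 8), Mul(6, Pow(-9, -1))) = Mul(Rational(1, 8), Mul(6, Rational(-1, 9))) = Mul(Rational(1, 8), Rational(-2, 3)) = Rational(-1, 12) ≈ -0.083333)
Mul(Add(Function('k')(6), 10), H) = Mul(Add(3, 10), Rational(-1, 12)) = Mul(13, Rational(-1, 12)) = Rational(-13, 12)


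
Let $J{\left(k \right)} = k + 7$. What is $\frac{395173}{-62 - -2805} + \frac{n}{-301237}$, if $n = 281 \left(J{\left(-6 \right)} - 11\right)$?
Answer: $\frac{119048436831}{826293091} \approx 144.08$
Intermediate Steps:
$J{\left(k \right)} = 7 + k$
$n = -2810$ ($n = 281 \left(\left(7 - 6\right) - 11\right) = 281 \left(1 - 11\right) = 281 \left(-10\right) = -2810$)
$\frac{395173}{-62 - -2805} + \frac{n}{-301237} = \frac{395173}{-62 - -2805} - \frac{2810}{-301237} = \frac{395173}{-62 + 2805} - - \frac{2810}{301237} = \frac{395173}{2743} + \frac{2810}{301237} = \frac{119048436831}{826293091}$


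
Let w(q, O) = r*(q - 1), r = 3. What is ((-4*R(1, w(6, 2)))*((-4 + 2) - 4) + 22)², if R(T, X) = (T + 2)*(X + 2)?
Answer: 1552516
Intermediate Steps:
w(q, O) = -3 + 3*q (w(q, O) = 3*(q - 1) = 3*(-1 + q) = -3 + 3*q)
R(T, X) = (2 + T)*(2 + X)
((-4*R(1, w(6, 2)))*((-4 + 2) - 4) + 22)² = ((-4*(4 + 2*1 + 2*(-3 + 3*6) + 1*(-3 + 3*6)))*((-4 + 2) - 4) + 22)² = ((-4*(4 + 2 + 2*(-3 + 18) + 1*(-3 + 18)))*(-2 - 4) + 22)² = (-4*(4 + 2 + 2*15 + 1*15)*(-6) + 22)² = (-4*(4 + 2 + 30 + 15)*(-6) + 22)² = (-4*51*(-6) + 22)² = (-204*(-6) + 22)² = (1224 + 22)² = 1246² = 1552516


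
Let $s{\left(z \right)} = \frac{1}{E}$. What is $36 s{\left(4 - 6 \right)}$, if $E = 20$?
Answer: $\frac{9}{5} \approx 1.8$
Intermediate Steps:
$s{\left(z \right)} = \frac{1}{20}$
$36 s{\left(4 - 6 \right)} = 36 \cdot \frac{1}{20} = \frac{9}{5}$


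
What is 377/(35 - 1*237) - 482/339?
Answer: -225167/68478 ≈ -3.2882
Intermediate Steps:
377/(35 - 1*237) - 482/339 = 377/(35 - 237) - 482*1/339 = 377/(-202) - 482/339 = 377*(-1/202) - 482/339 = -377/202 - 482/339 = -225167/68478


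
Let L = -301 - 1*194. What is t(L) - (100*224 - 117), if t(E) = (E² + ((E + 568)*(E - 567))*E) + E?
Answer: 38597617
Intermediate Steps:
L = -495 (L = -301 - 194 = -495)
t(E) = E + E² + E*(-567 + E)*(568 + E) (t(E) = (E² + ((568 + E)*(-567 + E))*E) + E = (E² + ((-567 + E)*(568 + E))*E) + E = (E² + E*(-567 + E)*(568 + E)) + E = E + E² + E*(-567 + E)*(568 + E))
t(L) - (100*224 - 117) = -495*(-322055 + (-495)² + 2*(-495)) - (100*224 - 117) = -495*(-322055 + 245025 - 990) - (22400 - 117) = -495*(-78020) - 1*22283 = 38619900 - 22283 = 38597617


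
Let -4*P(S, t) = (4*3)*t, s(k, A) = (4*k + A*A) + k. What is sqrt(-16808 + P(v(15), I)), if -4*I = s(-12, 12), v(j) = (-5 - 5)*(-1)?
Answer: I*sqrt(16745) ≈ 129.4*I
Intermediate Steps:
s(k, A) = A**2 + 5*k (s(k, A) = (4*k + A**2) + k = (A**2 + 4*k) + k = A**2 + 5*k)
v(j) = 10 (v(j) = -10*(-1) = 10)
I = -21 (I = -(12**2 + 5*(-12))/4 = -(144 - 60)/4 = -1/4*84 = -21)
P(S, t) = -3*t (P(S, t) = -4*3*t/4 = -3*t)
sqrt(-16808 + P(v(15), I)) = sqrt(-16808 - 3*(-21)) = sqrt(-16808 + 63) = sqrt(-16745) = I*sqrt(16745)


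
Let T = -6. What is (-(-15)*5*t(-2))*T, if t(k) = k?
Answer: 900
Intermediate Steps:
(-(-15)*5*t(-2))*T = -(-15)*5*(-2)*(-6) = -(-15)*(-10)*(-6) = -5*30*(-6) = -150*(-6) = 900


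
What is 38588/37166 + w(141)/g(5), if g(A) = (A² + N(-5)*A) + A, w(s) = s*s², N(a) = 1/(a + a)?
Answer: 104185650032/1096397 ≈ 95026.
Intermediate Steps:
N(a) = 1/(2*a)
w(s) = s³
g(A) = A² + 9*A/10 (g(A) = (A² + ((½)/(-5))*A) + A = (A² + ((½)*(-⅕))*A) + A = (A² - A/10) + A = A² + 9*A/10)
38588/37166 + w(141)/g(5) = 38588/37166 + 141³/(((⅒)*5*(9 + 10*5))) = 38588*(1/37166) + 2803221/(((⅒)*5*(9 + 50))) = 19294/18583 + 2803221/(((⅒)*5*59)) = 19294/18583 + 2803221/(59/2) = 19294/18583 + 2803221*(2/59) = 19294/18583 + 5606442/59 = 104185650032/1096397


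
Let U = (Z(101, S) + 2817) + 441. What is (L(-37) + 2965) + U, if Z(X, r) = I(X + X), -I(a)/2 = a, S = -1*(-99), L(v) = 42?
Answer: 5861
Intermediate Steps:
S = 99
I(a) = -2*a
Z(X, r) = -4*X (Z(X, r) = -2*(X + X) = -4*X)
U = 2854 (U = (-4*101 + 2817) + 441 = (-404 + 2817) + 441 = 2413 + 441 = 2854)
(L(-37) + 2965) + U = (42 + 2965) + 2854 = 3007 + 2854 = 5861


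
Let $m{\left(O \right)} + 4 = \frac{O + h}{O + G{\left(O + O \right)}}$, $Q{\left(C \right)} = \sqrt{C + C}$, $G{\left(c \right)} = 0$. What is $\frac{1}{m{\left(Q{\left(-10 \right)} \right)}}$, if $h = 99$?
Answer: $- \frac{20}{3327} + \frac{22 i \sqrt{5}}{1109} \approx -0.0060114 + 0.044358 i$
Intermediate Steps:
$Q{\left(C \right)} = \sqrt{2} \sqrt{C}$ ($Q{\left(C \right)} = \sqrt{2 C} = \sqrt{2} \sqrt{C}$)
$m{\left(O \right)} = -4 + \frac{99 + O}{O}$ ($m{\left(O \right)} = -4 + \frac{O + 99}{O + 0} = -4 + \frac{99 + O}{O}$)
$\frac{1}{m{\left(Q{\left(-10 \right)} \right)}} = \frac{1}{-3 + \frac{99}{\sqrt{2} \sqrt{-10}}} = \frac{1}{-3 + \frac{99}{\sqrt{2} i \sqrt{10}}} = \frac{1}{-3 + \frac{99}{2 i \sqrt{5}}} = \frac{1}{-3 + 99 \left(- \frac{i \sqrt{5}}{10}\right)} = \frac{1}{-3 - \frac{99 i \sqrt{5}}{10}}$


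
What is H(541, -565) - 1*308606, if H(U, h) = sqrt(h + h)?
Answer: -308606 + I*sqrt(1130) ≈ -3.0861e+5 + 33.615*I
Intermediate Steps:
H(U, h) = sqrt(2)*sqrt(h) (H(U, h) = sqrt(2*h) = sqrt(2)*sqrt(h))
H(541, -565) - 1*308606 = sqrt(2)*sqrt(-565) - 1*308606 = sqrt(2)*(I*sqrt(565)) - 308606 = I*sqrt(1130) - 308606 = -308606 + I*sqrt(1130)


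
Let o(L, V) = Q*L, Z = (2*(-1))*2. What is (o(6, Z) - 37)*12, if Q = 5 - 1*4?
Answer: -372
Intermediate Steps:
Z = -4 (Z = -2*2 = -4)
Q = 1 (Q = 5 - 4 = 1)
o(L, V) = L (o(L, V) = 1*L = L)
(o(6, Z) - 37)*12 = (6 - 37)*12 = -31*12 = -372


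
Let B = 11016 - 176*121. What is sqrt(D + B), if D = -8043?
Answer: I*sqrt(18323) ≈ 135.36*I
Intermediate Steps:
B = -10280 (B = 11016 - 1*21296 = 11016 - 21296 = -10280)
sqrt(D + B) = sqrt(-8043 - 10280) = sqrt(-18323) = I*sqrt(18323)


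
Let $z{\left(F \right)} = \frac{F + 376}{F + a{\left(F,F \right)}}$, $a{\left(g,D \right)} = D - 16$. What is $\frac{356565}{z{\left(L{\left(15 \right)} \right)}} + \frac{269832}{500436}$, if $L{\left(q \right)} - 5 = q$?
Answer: $\frac{901224316}{41703} \approx 21611.0$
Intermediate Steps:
$L{\left(q \right)} = 5 + q$
$a{\left(g,D \right)} = -16 + D$
$z{\left(F \right)} = \frac{376 + F}{-16 + 2 F}$ ($z{\left(F \right)} = \frac{F + 376}{F + \left(-16 + F\right)} = \frac{376 + F}{-16 + 2 F}$)
$\frac{356565}{z{\left(L{\left(15 \right)} \right)}} + \frac{269832}{500436} = \frac{356565}{\frac{1}{2} \frac{1}{-8 + \left(5 + 15\right)} \left(376 + \left(5 + 15\right)\right)} + \frac{269832}{500436} = \frac{356565}{\frac{1}{2} \frac{1}{-8 + 20} \left(376 + 20\right)} + 269832 \cdot \frac{1}{500436} = \frac{356565}{\frac{1}{2} \cdot \frac{1}{12} \cdot 396} + \frac{22486}{41703} = \frac{356565}{\frac{33}{2}} + \frac{22486}{41703} = 356565 \cdot \frac{2}{33} + \frac{22486}{41703} = 21610 + \frac{22486}{41703} = \frac{901224316}{41703}$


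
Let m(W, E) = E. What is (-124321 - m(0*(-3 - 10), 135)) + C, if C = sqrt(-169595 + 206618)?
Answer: -124456 + sqrt(37023) ≈ -1.2426e+5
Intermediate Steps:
C = sqrt(37023) ≈ 192.41
(-124321 - m(0*(-3 - 10), 135)) + C = (-124321 - 1*135) + sqrt(37023) = (-124321 - 135) + sqrt(37023) = -124456 + sqrt(37023)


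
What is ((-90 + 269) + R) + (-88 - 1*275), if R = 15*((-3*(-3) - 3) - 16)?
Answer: -334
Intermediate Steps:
R = -150 (R = 15*((9 - 3) - 16) = 15*(6 - 16) = 15*(-10) = -150)
((-90 + 269) + R) + (-88 - 1*275) = ((-90 + 269) - 150) + (-88 - 1*275) = (179 - 150) + (-88 - 275) = 29 - 363 = -334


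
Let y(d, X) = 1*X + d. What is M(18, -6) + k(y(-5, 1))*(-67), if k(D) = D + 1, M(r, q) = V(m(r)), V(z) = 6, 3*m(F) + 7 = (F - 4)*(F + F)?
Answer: 207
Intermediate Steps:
m(F) = -7/3 + 2*F*(-4 + F)/3 (m(F) = -7/3 + ((F - 4)*(F + F))/3 = -7/3 + ((-4 + F)*(2*F))/3 = -7/3 + (2*F*(-4 + F))/3 = -7/3 + 2*F*(-4 + F)/3)
y(d, X) = X + d
M(r, q) = 6
k(D) = 1 + D
M(18, -6) + k(y(-5, 1))*(-67) = 6 + (1 + (1 - 5))*(-67) = 6 + (1 - 4)*(-67) = 6 - 3*(-67) = 6 + 201 = 207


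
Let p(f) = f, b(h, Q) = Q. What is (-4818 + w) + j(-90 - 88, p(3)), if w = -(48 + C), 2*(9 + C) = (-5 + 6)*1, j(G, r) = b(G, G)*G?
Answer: 53653/2 ≈ 26827.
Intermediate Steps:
j(G, r) = G**2 (j(G, r) = G*G = G**2)
C = -17/2 (C = -9 + ((-5 + 6)*1)/2 = -9 + (1*1)/2 = -9 + (1/2)*1 = -9 + 1/2 = -17/2 ≈ -8.5000)
w = -79/2 (w = -(48 - 17/2) = -1*79/2 = -79/2 ≈ -39.500)
(-4818 + w) + j(-90 - 88, p(3)) = (-4818 - 79/2) + (-90 - 88)**2 = -9715/2 + (-178)**2 = -9715/2 + 31684 = 53653/2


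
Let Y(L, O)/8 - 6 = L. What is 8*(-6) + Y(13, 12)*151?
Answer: 22904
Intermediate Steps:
Y(L, O) = 48 + 8*L
8*(-6) + Y(13, 12)*151 = 8*(-6) + (48 + 8*13)*151 = -48 + (48 + 104)*151 = -48 + 152*151 = -48 + 22952 = 22904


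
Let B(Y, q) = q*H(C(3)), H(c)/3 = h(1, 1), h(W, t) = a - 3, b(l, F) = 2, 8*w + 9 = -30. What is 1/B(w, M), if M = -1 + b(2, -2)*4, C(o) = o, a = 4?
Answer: 1/21 ≈ 0.047619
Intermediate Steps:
w = -39/8 (w = -9/8 + (1/8)*(-30) = -9/8 - 15/4 = -39/8 ≈ -4.8750)
h(W, t) = 1 (h(W, t) = 4 - 3 = 1)
H(c) = 3 (H(c) = 3*1 = 3)
M = 7 (M = -1 + 2*4 = -1 + 8 = 7)
B(Y, q) = 3*q (B(Y, q) = q*3 = 3*q)
1/B(w, M) = 1/(3*7) = 1/21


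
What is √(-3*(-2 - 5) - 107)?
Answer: I*√86 ≈ 9.2736*I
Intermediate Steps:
√(-3*(-2 - 5) - 107) = √(-3*(-7) - 107) = √(21 - 107) = √(-86) = I*√86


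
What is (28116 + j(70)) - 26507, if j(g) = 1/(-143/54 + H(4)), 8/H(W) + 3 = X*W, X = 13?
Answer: 10576529/6575 ≈ 1608.6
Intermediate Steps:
H(W) = 8/(-3 + 13*W)
j(g) = -2646/6575 (j(g) = 1/(-143/54 + 8/(-3 + 13*4)) = 1/(-143*1/54 + 8/(-3 + 52)) = 1/(-143/54 + 8/49) = 1/(-6575/2646) = -2646/6575)
(28116 + j(70)) - 26507 = (28116 - 2646/6575) - 26507 = 184860054/6575 - 26507 = 10576529/6575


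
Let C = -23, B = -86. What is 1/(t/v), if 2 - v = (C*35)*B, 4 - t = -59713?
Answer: -69228/59717 ≈ -1.1593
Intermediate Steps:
t = 59717 (t = 4 - 1*(-59713) = 4 + 59713 = 59717)
v = -69228 (v = 2 - (-23*35)*(-86) = 2 - (-805)*(-86) = 2 - 1*69230 = 2 - 69230 = -69228)
1/(t/v) = 1/(59717/(-69228)) = 1/(59717*(-1/69228)) = 1/(-59717/69228) = -69228/59717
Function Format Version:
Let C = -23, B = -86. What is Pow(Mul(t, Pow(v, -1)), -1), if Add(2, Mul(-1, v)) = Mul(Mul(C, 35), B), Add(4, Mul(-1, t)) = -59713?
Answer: Rational(-69228, 59717) ≈ -1.1593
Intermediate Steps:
t = 59717 (t = Add(4, Mul(-1, -59713)) = Add(4, 59713) = 59717)
v = -69228 (v = Add(2, Mul(-1, Mul(Mul(-23, 35), -86))) = Add(2, Mul(-1, Mul(-805, -86))) = Add(2, Mul(-1, 69230)) = Add(2, -69230) = -69228)
Pow(Mul(t, Pow(v, -1)), -1) = Pow(Mul(59717, Pow(-69228, -1)), -1) = Pow(Mul(59717, Rational(-1, 69228)), -1) = Pow(Rational(-59717, 69228), -1) = Rational(-69228, 59717)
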